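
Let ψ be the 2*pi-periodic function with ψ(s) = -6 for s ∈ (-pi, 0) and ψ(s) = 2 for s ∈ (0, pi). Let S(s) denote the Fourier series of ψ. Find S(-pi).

At s = -pi the one-sided limits are ψ(-pi^-) = 2 and ψ(-pi^+) = -6.
By Dirichlet's theorem the series converges to their average, [(2) + (-6)]/2 = -2.

-2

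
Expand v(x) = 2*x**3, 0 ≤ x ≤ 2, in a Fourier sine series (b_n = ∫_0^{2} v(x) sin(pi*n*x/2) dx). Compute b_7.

b_7 = ∫_0^{2} (2*x**3) sin(7*pi*x/2) dx.
Integrating by parts three times (tabular method), an antiderivative of (2*x**3) sin(7*pi*x/2) is -4*x**3*cos(7*pi*x/2)/(7*pi) + 24*x**2*sin(7*pi*x/2)/(49*pi**2) + 96*x*cos(7*pi*x/2)/(343*pi**3) - 192*sin(7*pi*x/2)/(2401*pi**4); evaluating from 0 to 2: ∫_{0}^{2} (2*x**3) sin(7*pi*x/2) dx = (32*(-6 + 49*pi**2)/(343*pi**3)) - (0) = 32*(-6 + 49*pi**2)/(343*pi**3).
Hence b_7 = 32*(-6 + 49*pi**2)/(343*pi**3).

32*(-6 + 49*pi**2)/(343*pi**3)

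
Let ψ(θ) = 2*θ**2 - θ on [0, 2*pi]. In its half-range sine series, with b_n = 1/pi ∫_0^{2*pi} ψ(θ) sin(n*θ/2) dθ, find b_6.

b_6 = 1/pi ∫_0^{2*pi} (2*θ**2 - θ) sin(3*θ) dθ.
Integrating by parts twice (tabular method), an antiderivative of (2*θ**2 - θ) sin(3*θ) is -2*θ**2*cos(3*θ)/3 + 4*θ*sin(3*θ)/9 + θ*cos(3*θ)/3 - sin(3*θ)/9 + 4*cos(3*θ)/27; evaluating from 0 to 2*pi: ∫_{0}^{2*pi} (2*θ**2 - θ) sin(3*θ) dθ = (-8*pi**2/3 + 4/27 + 2*pi/3) - (4/27) = 2*pi*(1 - 4*pi)/3.
Hence b_6 = (1/pi)·(2*pi*(1 - 4*pi)/3) = 2/3 - 8*pi/3.

2/3 - 8*pi/3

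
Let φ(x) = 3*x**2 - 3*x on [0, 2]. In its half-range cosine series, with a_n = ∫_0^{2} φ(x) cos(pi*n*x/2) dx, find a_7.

-24/(49*pi**2)

a_7 = ∫_0^{2} (3*x**2 - 3*x) cos(7*pi*x/2) dx.
Integrating by parts twice (tabular method), an antiderivative of (3*x**2 - 3*x) cos(7*pi*x/2) is 6*x**2*sin(7*pi*x/2)/(7*pi) - 6*x*sin(7*pi*x/2)/(7*pi) + 24*x*cos(7*pi*x/2)/(49*pi**2) - 48*sin(7*pi*x/2)/(343*pi**3) - 12*cos(7*pi*x/2)/(49*pi**2); evaluating from 0 to 2: ∫_{0}^{2} (3*x**2 - 3*x) cos(7*pi*x/2) dx = (-36/(49*pi**2)) - (-12/(49*pi**2)) = -24/(49*pi**2).
Hence a_7 = -24/(49*pi**2).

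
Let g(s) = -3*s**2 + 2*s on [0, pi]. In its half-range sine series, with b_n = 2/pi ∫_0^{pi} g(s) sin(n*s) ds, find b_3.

-2*pi + 8/(9*pi) + 4/3

b_3 = 2/pi ∫_0^{pi} (-3*s**2 + 2*s) sin(3*s) ds.
Integrating by parts twice (tabular method), an antiderivative of (-3*s**2 + 2*s) sin(3*s) is s**2*cos(3*s) - 2*s*sin(3*s)/3 - 2*s*cos(3*s)/3 + 2*sin(3*s)/9 - 2*cos(3*s)/9; evaluating from 0 to pi: ∫_{0}^{pi} (-3*s**2 + 2*s) sin(3*s) ds = (-pi**2 + 2/9 + 2*pi/3) - (-2/9) = -pi**2 + 4/9 + 2*pi/3.
Hence b_3 = (2/pi)·(-pi**2 + 4/9 + 2*pi/3) = -2*pi + 8/(9*pi) + 4/3.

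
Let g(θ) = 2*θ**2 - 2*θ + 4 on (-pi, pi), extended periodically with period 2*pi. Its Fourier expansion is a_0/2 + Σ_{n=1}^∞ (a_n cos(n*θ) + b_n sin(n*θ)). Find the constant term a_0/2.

4 + 2*pi**2/3

a_0 = 1/pi ∫_{-pi}^{pi} g(θ) dθ = 1/pi · (4*pi*(6 + pi**2)/3) = 8 + 4*pi**2/3.
So the constant term a_0/2 = 4 + 2*pi**2/3.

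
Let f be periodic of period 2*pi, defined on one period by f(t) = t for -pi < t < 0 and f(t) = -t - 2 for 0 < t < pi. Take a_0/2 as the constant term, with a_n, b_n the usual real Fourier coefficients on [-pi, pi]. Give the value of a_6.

0

a_6 = 1/pi ∫_{-pi}^{pi} f(t) cos(6*t) dt.
Split the integral at the breakpoints.
Integrating by parts (boundary term plus one more integral), an antiderivative of (t) cos(6*t) is t*sin(6*t)/6 + cos(6*t)/36; evaluating from -pi to 0: ∫_{-pi}^{0} (t) cos(6*t) dt = (1/36) - (1/36) = 0.
Integrating by parts (boundary term plus one more integral), an antiderivative of (-t - 2) cos(6*t) is -t*sin(6*t)/6 - sin(6*t)/3 - cos(6*t)/36; evaluating from 0 to pi: ∫_{0}^{pi} (-t - 2) cos(6*t) dt = (-1/36) - (-1/36) = 0.
Summing the pieces and multiplying by (1/pi) gives a_6 = 0.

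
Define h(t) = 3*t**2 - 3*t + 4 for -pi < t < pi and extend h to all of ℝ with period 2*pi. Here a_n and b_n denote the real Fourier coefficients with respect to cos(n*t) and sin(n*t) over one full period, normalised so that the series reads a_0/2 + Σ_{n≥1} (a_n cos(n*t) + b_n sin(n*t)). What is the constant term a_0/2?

a_0 = 1/pi ∫_{-pi}^{pi} h(t) dt = 1/pi · (2*pi*(4 + pi**2)) = 8 + 2*pi**2.
So the constant term a_0/2 = 4 + pi**2.

4 + pi**2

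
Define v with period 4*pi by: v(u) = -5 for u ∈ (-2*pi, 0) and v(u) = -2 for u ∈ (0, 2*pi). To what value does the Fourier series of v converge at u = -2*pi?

-7/2

At u = -2*pi the one-sided limits are v(-2*pi^-) = -2 and v(-2*pi^+) = -5.
By Dirichlet's theorem the series converges to their average, [(-2) + (-5)]/2 = -7/2.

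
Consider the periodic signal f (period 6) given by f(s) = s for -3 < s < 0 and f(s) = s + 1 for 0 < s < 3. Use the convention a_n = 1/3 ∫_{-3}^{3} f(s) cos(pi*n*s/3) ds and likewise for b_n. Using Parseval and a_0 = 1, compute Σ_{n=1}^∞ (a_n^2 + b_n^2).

19/2

Parseval: a_0^2/2 + Σ_{n≥1} (a_n^2+b_n^2) = 1/3 ∫_{-3}^{3} f(s)^2 ds = 10.
Subtract a_0^2/2 = 1/2: Σ (a_n^2+b_n^2) = 19/2.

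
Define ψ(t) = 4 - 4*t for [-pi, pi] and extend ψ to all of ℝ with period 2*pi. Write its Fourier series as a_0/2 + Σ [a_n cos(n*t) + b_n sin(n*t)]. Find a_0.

8

a_0 = 1/pi ∫_{-pi}^{pi} ψ(t) dt = 1/pi · (8*pi) = 8.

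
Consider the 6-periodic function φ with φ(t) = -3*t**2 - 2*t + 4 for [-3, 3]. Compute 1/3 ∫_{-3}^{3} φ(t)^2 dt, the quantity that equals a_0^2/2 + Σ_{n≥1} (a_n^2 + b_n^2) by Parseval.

1018/5

1/3 ∫_{-3}^{3} φ(t)^2 dt = 1/3 · (3054/5) = 1018/5.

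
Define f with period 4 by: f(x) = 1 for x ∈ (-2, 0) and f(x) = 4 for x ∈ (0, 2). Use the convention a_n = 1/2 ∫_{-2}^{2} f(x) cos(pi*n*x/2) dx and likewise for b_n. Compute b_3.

b_3 = 1/2 ∫_{-2}^{2} f(x) sin(3*pi*x/2) dx.
Split the integral at the breakpoints.
Directly, an antiderivative of (1) sin(3*pi*x/2) is -2*cos(3*pi*x/2)/(3*pi); evaluating from -2 to 0: ∫_{-2}^{0} (1) sin(3*pi*x/2) dx = (-2/(3*pi)) - (2/(3*pi)) = -4/(3*pi).
Directly, an antiderivative of (4) sin(3*pi*x/2) is -8*cos(3*pi*x/2)/(3*pi); evaluating from 0 to 2: ∫_{0}^{2} (4) sin(3*pi*x/2) dx = (8/(3*pi)) - (-8/(3*pi)) = 16/(3*pi).
Summing the pieces and multiplying by (1/2) gives b_3 = 2/pi.

2/pi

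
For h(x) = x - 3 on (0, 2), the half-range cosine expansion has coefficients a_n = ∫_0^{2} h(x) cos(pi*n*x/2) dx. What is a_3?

-8/(9*pi**2)

a_3 = ∫_0^{2} (x - 3) cos(3*pi*x/2) dx.
Integrating by parts (boundary term plus one more integral), an antiderivative of (x - 3) cos(3*pi*x/2) is 2*x*sin(3*pi*x/2)/(3*pi) - 2*sin(3*pi*x/2)/pi + 4*cos(3*pi*x/2)/(9*pi**2); evaluating from 0 to 2: ∫_{0}^{2} (x - 3) cos(3*pi*x/2) dx = (-4/(9*pi**2)) - (4/(9*pi**2)) = -8/(9*pi**2).
Hence a_3 = -8/(9*pi**2).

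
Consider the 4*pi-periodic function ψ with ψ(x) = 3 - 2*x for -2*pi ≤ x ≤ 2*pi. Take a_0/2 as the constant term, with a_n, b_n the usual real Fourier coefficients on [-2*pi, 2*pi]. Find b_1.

b_1 = (1/(2*pi)) ∫_{-2*pi}^{2*pi} ψ(x) sin(x/2) dx.
Integrating by parts (boundary term plus one more integral), an antiderivative of (3 - 2*x) sin(x/2) is 4*x*cos(x/2) - 8*sin(x/2) - 6*cos(x/2); evaluating from -2*pi to 2*pi: ∫_{-2*pi}^{2*pi} (3 - 2*x) sin(x/2) dx = (6 - 8*pi) - (6 + 8*pi) = -16*pi.
Hence b_1 = (1/(2*pi))·(-16*pi) = -8.

-8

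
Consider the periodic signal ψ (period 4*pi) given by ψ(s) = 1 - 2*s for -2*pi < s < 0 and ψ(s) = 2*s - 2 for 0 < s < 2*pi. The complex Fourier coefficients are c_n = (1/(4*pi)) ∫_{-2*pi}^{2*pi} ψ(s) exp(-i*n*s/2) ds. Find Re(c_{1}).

Since ψ is real-valued, Re(c_{1}) = (1/(4*pi)) ∫_{-2*pi}^{2*pi} ψ(s) cos(s/2) ds = a_{1}/2.
Split the integral at the breakpoints.
Integrating by parts (boundary term plus one more integral), an antiderivative of (1 - 2*s) cos(s/2) is -4*s*sin(s/2) + 2*sin(s/2) - 8*cos(s/2); evaluating from -2*pi to 0: ∫_{-2*pi}^{0} (1 - 2*s) cos(s/2) ds = (-8) - (8) = -16.
Integrating by parts (boundary term plus one more integral), an antiderivative of (2*s - 2) cos(s/2) is 4*s*sin(s/2) - 4*sin(s/2) + 8*cos(s/2); evaluating from 0 to 2*pi: ∫_{0}^{2*pi} (2*s - 2) cos(s/2) ds = (-8) - (8) = -16.
So ∫_{-2*pi}^{2*pi} ψ(s) cos(s/2) ds = -32.
Hence Re(c_{1}) = (1/(4*pi))·(-32) = -8/pi.

-8/pi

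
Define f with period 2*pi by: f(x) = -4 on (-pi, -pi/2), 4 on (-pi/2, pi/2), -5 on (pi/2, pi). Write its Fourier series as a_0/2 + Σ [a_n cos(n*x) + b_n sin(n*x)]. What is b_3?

-1/(3*pi)

b_3 = 1/pi ∫_{-pi}^{pi} f(x) sin(3*x) dx.
Split the integral at the breakpoints.
Directly, an antiderivative of (-4) sin(3*x) is 4*cos(3*x)/3; evaluating from -pi to -pi/2: ∫_{-pi}^{-pi/2} (-4) sin(3*x) dx = (0) - (-4/3) = 4/3.
Directly, an antiderivative of (4) sin(3*x) is -4*cos(3*x)/3; evaluating from -pi/2 to pi/2: ∫_{-pi/2}^{pi/2} (4) sin(3*x) dx = (0) - (0) = 0.
Directly, an antiderivative of (-5) sin(3*x) is 5*cos(3*x)/3; evaluating from pi/2 to pi: ∫_{pi/2}^{pi} (-5) sin(3*x) dx = (-5/3) - (0) = -5/3.
Summing the pieces and multiplying by (1/pi) gives b_3 = -1/(3*pi).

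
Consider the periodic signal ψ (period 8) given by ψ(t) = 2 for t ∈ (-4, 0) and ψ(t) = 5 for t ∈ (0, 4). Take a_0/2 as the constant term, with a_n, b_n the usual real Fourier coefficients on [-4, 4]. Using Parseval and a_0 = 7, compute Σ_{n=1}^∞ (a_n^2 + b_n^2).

Parseval: a_0^2/2 + Σ_{n≥1} (a_n^2+b_n^2) = 1/4 ∫_{-4}^{4} ψ(t)^2 dt = 29.
Subtract a_0^2/2 = 49/2: Σ (a_n^2+b_n^2) = 9/2.

9/2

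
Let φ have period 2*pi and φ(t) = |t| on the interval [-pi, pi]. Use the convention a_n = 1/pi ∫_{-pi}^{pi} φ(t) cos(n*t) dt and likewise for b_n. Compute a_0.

pi

a_0 = 1/pi ∫_{-pi}^{pi} φ(t) dt = 1/pi · (pi**2) = pi.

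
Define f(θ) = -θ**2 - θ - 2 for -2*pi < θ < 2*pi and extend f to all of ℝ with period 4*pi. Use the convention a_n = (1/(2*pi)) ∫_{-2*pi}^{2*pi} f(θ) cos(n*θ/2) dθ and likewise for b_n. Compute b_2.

b_2 = (1/(2*pi)) ∫_{-2*pi}^{2*pi} f(θ) sin(θ) dθ.
Integrating by parts twice (tabular method), an antiderivative of (-θ**2 - θ - 2) sin(θ) is θ**2*cos(θ) - 2*θ*sin(θ) + θ*cos(θ) - sin(θ); evaluating from -2*pi to 2*pi: ∫_{-2*pi}^{2*pi} (-θ**2 - θ - 2) sin(θ) dθ = (2*pi*(1 + 2*pi)) - (2*pi*(-1 + 2*pi)) = 4*pi.
Hence b_2 = (1/(2*pi))·(4*pi) = 2.

2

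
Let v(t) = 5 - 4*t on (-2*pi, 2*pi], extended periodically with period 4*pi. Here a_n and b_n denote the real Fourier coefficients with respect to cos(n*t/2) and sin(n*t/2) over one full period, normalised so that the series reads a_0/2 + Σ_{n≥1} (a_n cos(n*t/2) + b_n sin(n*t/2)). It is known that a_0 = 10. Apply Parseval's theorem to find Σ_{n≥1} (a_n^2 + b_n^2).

128*pi**2/3

Parseval: a_0^2/2 + Σ_{n≥1} (a_n^2+b_n^2) = (1/(2*pi)) ∫_{-2*pi}^{2*pi} v(t)^2 dt = 50 + 128*pi**2/3.
Subtract a_0^2/2 = 50: Σ (a_n^2+b_n^2) = 128*pi**2/3.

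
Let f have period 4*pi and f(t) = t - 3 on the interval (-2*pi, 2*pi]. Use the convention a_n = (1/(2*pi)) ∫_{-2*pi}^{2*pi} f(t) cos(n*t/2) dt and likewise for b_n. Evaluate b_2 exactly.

b_2 = (1/(2*pi)) ∫_{-2*pi}^{2*pi} f(t) sin(t) dt.
Integrating by parts (boundary term plus one more integral), an antiderivative of (t - 3) sin(t) is -t*cos(t) + sin(t) + 3*cos(t); evaluating from -2*pi to 2*pi: ∫_{-2*pi}^{2*pi} (t - 3) sin(t) dt = (3 - 2*pi) - (3 + 2*pi) = -4*pi.
Hence b_2 = (1/(2*pi))·(-4*pi) = -2.

-2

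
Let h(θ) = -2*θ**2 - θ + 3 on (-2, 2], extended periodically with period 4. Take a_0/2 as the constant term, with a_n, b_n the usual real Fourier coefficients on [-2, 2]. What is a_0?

a_0 = 1/2 ∫_{-2}^{2} h(θ) dθ = 1/2 · (4/3) = 2/3.

2/3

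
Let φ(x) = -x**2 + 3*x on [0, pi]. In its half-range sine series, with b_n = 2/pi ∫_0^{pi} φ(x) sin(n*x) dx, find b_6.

-1 + pi/3

b_6 = 2/pi ∫_0^{pi} (-x**2 + 3*x) sin(6*x) dx.
Integrating by parts twice (tabular method), an antiderivative of (-x**2 + 3*x) sin(6*x) is x**2*cos(6*x)/6 - x*sin(6*x)/18 - x*cos(6*x)/2 + sin(6*x)/12 - cos(6*x)/108; evaluating from 0 to pi: ∫_{0}^{pi} (-x**2 + 3*x) sin(6*x) dx = (-pi/2 - 1/108 + pi**2/6) - (-1/108) = pi*(-3 + pi)/6.
Hence b_6 = (2/pi)·(pi*(-3 + pi)/6) = -1 + pi/3.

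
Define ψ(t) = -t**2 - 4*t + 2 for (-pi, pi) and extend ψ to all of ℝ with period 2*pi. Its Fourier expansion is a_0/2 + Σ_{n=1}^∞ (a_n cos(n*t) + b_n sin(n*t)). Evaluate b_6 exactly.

4/3

b_6 = 1/pi ∫_{-pi}^{pi} ψ(t) sin(6*t) dt.
Integrating by parts twice (tabular method), an antiderivative of (-t**2 - 4*t + 2) sin(6*t) is t**2*cos(6*t)/6 - t*sin(6*t)/18 + 2*t*cos(6*t)/3 - sin(6*t)/9 - 37*cos(6*t)/108; evaluating from -pi to pi: ∫_{-pi}^{pi} (-t**2 - 4*t + 2) sin(6*t) dt = (-37/108 + pi**2/6 + 2*pi/3) - (-2*pi/3 - 37/108 + pi**2/6) = 4*pi/3.
Hence b_6 = (1/pi)·(4*pi/3) = 4/3.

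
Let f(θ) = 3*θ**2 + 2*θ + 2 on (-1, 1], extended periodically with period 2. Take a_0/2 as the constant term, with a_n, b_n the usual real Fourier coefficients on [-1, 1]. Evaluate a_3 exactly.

a_3 = ∫_{-1}^{1} f(θ) cos(3*pi*θ) dθ.
Integrating by parts twice (tabular method), an antiderivative of (3*θ**2 + 2*θ + 2) cos(3*pi*θ) is θ**2*sin(3*pi*θ)/pi + 2*θ*sin(3*pi*θ)/(3*pi) + 2*θ*cos(3*pi*θ)/(3*pi**2) - 2*sin(3*pi*θ)/(9*pi**3) + 2*sin(3*pi*θ)/(3*pi) + 2*cos(3*pi*θ)/(9*pi**2); evaluating from -1 to 1: ∫_{-1}^{1} (3*θ**2 + 2*θ + 2) cos(3*pi*θ) dθ = (-8/(9*pi**2)) - (4/(9*pi**2)) = -4/(3*pi**2).
Hence a_3 = -4/(3*pi**2).

-4/(3*pi**2)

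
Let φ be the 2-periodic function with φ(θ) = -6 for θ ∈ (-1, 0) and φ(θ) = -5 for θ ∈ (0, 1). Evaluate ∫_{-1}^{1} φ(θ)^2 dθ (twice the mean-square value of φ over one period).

∫_{-1}^{1} φ(θ)^2 dθ = 61.

61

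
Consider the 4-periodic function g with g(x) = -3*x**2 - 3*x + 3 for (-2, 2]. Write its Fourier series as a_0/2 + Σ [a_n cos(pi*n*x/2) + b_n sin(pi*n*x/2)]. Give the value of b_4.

3/pi

b_4 = 1/2 ∫_{-2}^{2} g(x) sin(2*pi*x) dx.
Integrating by parts twice (tabular method), an antiderivative of (-3*x**2 - 3*x + 3) sin(2*pi*x) is 3*x**2*cos(2*pi*x)/(2*pi) - 3*x*sin(2*pi*x)/(2*pi**2) + 3*x*cos(2*pi*x)/(2*pi) - 3*sin(2*pi*x)/(4*pi**2) - 3*cos(2*pi*x)/(2*pi) - 3*cos(2*pi*x)/(4*pi**3); evaluating from -2 to 2: ∫_{-2}^{2} (-3*x**2 - 3*x + 3) sin(2*pi*x) dx = (3*(-1 + 10*pi**2)/(4*pi**3)) - (3*(-1 + 2*pi**2)/(4*pi**3)) = 6/pi.
Hence b_4 = (1/2)·(6/pi) = 3/pi.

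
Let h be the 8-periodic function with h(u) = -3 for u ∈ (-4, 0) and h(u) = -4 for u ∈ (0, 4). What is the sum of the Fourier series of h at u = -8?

-7/2

u = -8 differs from u = 0 by -1 full period(s), and the series is 8-periodic.
At u = 0 the one-sided limits are h(0^-) = -3 and h(0^+) = -4.
By Dirichlet's theorem the series converges to their average, [(-3) + (-4)]/2 = -7/2.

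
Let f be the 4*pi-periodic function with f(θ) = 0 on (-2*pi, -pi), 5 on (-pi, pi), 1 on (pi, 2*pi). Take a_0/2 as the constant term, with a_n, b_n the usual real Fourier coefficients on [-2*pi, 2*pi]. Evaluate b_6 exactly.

b_6 = (1/(2*pi)) ∫_{-2*pi}^{2*pi} f(θ) sin(3*θ) dθ.
Split the integral at the breakpoints.
∫_{-2*pi}^{-pi} (0) sin(3*θ) dθ = 0.
Directly, an antiderivative of (5) sin(3*θ) is -5*cos(3*θ)/3; evaluating from -pi to pi: ∫_{-pi}^{pi} (5) sin(3*θ) dθ = (5/3) - (5/3) = 0.
Directly, an antiderivative of (1) sin(3*θ) is -cos(3*θ)/3; evaluating from pi to 2*pi: ∫_{pi}^{2*pi} (1) sin(3*θ) dθ = (-1/3) - (1/3) = -2/3.
Summing the pieces and multiplying by (1/(2*pi)) gives b_6 = -1/(3*pi).

-1/(3*pi)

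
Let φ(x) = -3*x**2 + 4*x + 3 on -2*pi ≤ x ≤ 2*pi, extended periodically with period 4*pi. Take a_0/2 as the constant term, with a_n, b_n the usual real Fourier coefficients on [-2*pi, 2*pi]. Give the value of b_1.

16

b_1 = (1/(2*pi)) ∫_{-2*pi}^{2*pi} φ(x) sin(x/2) dx.
Integrating by parts twice (tabular method), an antiderivative of (-3*x**2 + 4*x + 3) sin(x/2) is 6*x**2*cos(x/2) - 24*x*sin(x/2) - 8*x*cos(x/2) + 16*sin(x/2) - 54*cos(x/2); evaluating from -2*pi to 2*pi: ∫_{-2*pi}^{2*pi} (-3*x**2 + 4*x + 3) sin(x/2) dx = (-24*pi**2 + 16*pi + 54) - (-24*pi**2 - 16*pi + 54) = 32*pi.
Hence b_1 = (1/(2*pi))·(32*pi) = 16.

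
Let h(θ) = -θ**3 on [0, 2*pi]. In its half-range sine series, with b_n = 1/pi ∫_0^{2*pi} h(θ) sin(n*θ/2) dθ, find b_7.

96/343 - 16*pi**2/7

b_7 = 1/pi ∫_0^{2*pi} (-θ**3) sin(7*θ/2) dθ.
Integrating by parts three times (tabular method), an antiderivative of (-θ**3) sin(7*θ/2) is 2*θ**3*cos(7*θ/2)/7 - 12*θ**2*sin(7*θ/2)/49 - 48*θ*cos(7*θ/2)/343 + 96*sin(7*θ/2)/2401; evaluating from 0 to 2*pi: ∫_{0}^{2*pi} (-θ**3) sin(7*θ/2) dθ = (16*pi*(6 - 49*pi**2)/343) - (0) = 16*pi*(6 - 49*pi**2)/343.
Hence b_7 = (1/pi)·(16*pi*(6 - 49*pi**2)/343) = 96/343 - 16*pi**2/7.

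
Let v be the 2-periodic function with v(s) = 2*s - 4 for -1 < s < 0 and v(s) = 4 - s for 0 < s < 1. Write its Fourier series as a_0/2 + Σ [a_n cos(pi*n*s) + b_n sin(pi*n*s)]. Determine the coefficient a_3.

2/(3*pi**2)

a_3 = ∫_{-1}^{1} v(s) cos(3*pi*s) ds.
Split the integral at the breakpoints.
Integrating by parts (boundary term plus one more integral), an antiderivative of (2*s - 4) cos(3*pi*s) is 2*s*sin(3*pi*s)/(3*pi) - 4*sin(3*pi*s)/(3*pi) + 2*cos(3*pi*s)/(9*pi**2); evaluating from -1 to 0: ∫_{-1}^{0} (2*s - 4) cos(3*pi*s) ds = (2/(9*pi**2)) - (-2/(9*pi**2)) = 4/(9*pi**2).
Integrating by parts (boundary term plus one more integral), an antiderivative of (4 - s) cos(3*pi*s) is -s*sin(3*pi*s)/(3*pi) + 4*sin(3*pi*s)/(3*pi) - cos(3*pi*s)/(9*pi**2); evaluating from 0 to 1: ∫_{0}^{1} (4 - s) cos(3*pi*s) ds = (1/(9*pi**2)) - (-1/(9*pi**2)) = 2/(9*pi**2).
Summing the pieces gives a_3 = 2/(3*pi**2).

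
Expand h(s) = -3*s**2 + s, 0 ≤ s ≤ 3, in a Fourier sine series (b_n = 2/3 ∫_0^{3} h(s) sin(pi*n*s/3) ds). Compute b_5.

b_5 = 2/3 ∫_0^{3} (-3*s**2 + s) sin(5*pi*s/3) ds.
Integrating by parts twice (tabular method), an antiderivative of (-3*s**2 + s) sin(5*pi*s/3) is 9*s**2*cos(5*pi*s/3)/(5*pi) - 54*s*sin(5*pi*s/3)/(25*pi**2) - 3*s*cos(5*pi*s/3)/(5*pi) + 9*sin(5*pi*s/3)/(25*pi**2) - 162*cos(5*pi*s/3)/(125*pi**3); evaluating from 0 to 3: ∫_{0}^{3} (-3*s**2 + s) sin(5*pi*s/3) ds = (18*(9 - 100*pi**2)/(125*pi**3)) - (-162/(125*pi**3)) = 36*(9 - 50*pi**2)/(125*pi**3).
Hence b_5 = (2/3)·(36*(9 - 50*pi**2)/(125*pi**3)) = 24*(9 - 50*pi**2)/(125*pi**3).

24*(9 - 50*pi**2)/(125*pi**3)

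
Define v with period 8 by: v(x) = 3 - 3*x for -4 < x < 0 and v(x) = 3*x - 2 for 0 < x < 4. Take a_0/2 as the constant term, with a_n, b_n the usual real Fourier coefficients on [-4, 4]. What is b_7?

b_7 = 1/4 ∫_{-4}^{4} v(x) sin(7*pi*x/4) dx.
Split the integral at the breakpoints.
Integrating by parts (boundary term plus one more integral), an antiderivative of (3 - 3*x) sin(7*pi*x/4) is 12*x*cos(7*pi*x/4)/(7*pi) - 48*sin(7*pi*x/4)/(49*pi**2) - 12*cos(7*pi*x/4)/(7*pi); evaluating from -4 to 0: ∫_{-4}^{0} (3 - 3*x) sin(7*pi*x/4) dx = (-12/(7*pi)) - (60/(7*pi)) = -72/(7*pi).
Integrating by parts (boundary term plus one more integral), an antiderivative of (3*x - 2) sin(7*pi*x/4) is -12*x*cos(7*pi*x/4)/(7*pi) + 48*sin(7*pi*x/4)/(49*pi**2) + 8*cos(7*pi*x/4)/(7*pi); evaluating from 0 to 4: ∫_{0}^{4} (3*x - 2) sin(7*pi*x/4) dx = (40/(7*pi)) - (8/(7*pi)) = 32/(7*pi).
Summing the pieces and multiplying by (1/4) gives b_7 = -10/(7*pi).

-10/(7*pi)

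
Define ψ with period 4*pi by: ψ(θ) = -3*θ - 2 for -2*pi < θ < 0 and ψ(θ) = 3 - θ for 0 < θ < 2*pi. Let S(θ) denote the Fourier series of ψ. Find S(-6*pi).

θ = -6*pi differs from θ = -2*pi by -1 full period(s), and the series is 4*pi-periodic.
At θ = -2*pi the one-sided limits are ψ(-2*pi^-) = 3 - 2*pi and ψ(-2*pi^+) = -2 + 6*pi.
By Dirichlet's theorem the series converges to their average, [(3 - 2*pi) + (-2 + 6*pi)]/2 = 1/2 + 2*pi.

1/2 + 2*pi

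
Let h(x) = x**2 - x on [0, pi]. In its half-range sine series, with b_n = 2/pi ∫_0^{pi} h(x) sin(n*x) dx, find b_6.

1/3 - pi/3

b_6 = 2/pi ∫_0^{pi} (x**2 - x) sin(6*x) dx.
Integrating by parts twice (tabular method), an antiderivative of (x**2 - x) sin(6*x) is -x**2*cos(6*x)/6 + x*sin(6*x)/18 + x*cos(6*x)/6 - sin(6*x)/36 + cos(6*x)/108; evaluating from 0 to pi: ∫_{0}^{pi} (x**2 - x) sin(6*x) dx = (-pi**2/6 + 1/108 + pi/6) - (1/108) = pi*(1 - pi)/6.
Hence b_6 = (2/pi)·(pi*(1 - pi)/6) = 1/3 - pi/3.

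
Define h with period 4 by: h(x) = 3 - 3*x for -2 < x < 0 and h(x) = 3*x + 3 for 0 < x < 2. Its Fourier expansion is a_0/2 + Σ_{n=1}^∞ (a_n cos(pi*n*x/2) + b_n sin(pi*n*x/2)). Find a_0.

a_0 = 1/2 ∫_{-2}^{2} h(x) dx = 1/2 · (24) = 12.

12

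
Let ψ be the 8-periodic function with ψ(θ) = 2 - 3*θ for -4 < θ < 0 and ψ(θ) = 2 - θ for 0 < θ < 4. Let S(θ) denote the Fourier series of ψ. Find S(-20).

6

θ = -20 differs from θ = -4 by -2 full period(s), and the series is 8-periodic.
At θ = -4 the one-sided limits are ψ(-4^-) = -2 and ψ(-4^+) = 14.
By Dirichlet's theorem the series converges to their average, [(-2) + (14)]/2 = 6.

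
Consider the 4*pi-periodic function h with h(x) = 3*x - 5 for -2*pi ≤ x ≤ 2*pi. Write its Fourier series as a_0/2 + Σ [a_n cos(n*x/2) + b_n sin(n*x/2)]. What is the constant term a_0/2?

-5

a_0 = (1/(2*pi)) ∫_{-2*pi}^{2*pi} h(x) dx = (1/(2*pi)) · (-20*pi) = -10.
So the constant term a_0/2 = -5.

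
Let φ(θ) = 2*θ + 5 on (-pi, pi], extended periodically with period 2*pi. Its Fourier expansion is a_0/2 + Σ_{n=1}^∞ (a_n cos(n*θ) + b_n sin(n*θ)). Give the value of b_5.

b_5 = 1/pi ∫_{-pi}^{pi} φ(θ) sin(5*θ) dθ.
Integrating by parts (boundary term plus one more integral), an antiderivative of (2*θ + 5) sin(5*θ) is -2*θ*cos(5*θ)/5 + 2*sin(5*θ)/25 - cos(5*θ); evaluating from -pi to pi: ∫_{-pi}^{pi} (2*θ + 5) sin(5*θ) dθ = (1 + 2*pi/5) - (1 - 2*pi/5) = 4*pi/5.
Hence b_5 = (1/pi)·(4*pi/5) = 4/5.

4/5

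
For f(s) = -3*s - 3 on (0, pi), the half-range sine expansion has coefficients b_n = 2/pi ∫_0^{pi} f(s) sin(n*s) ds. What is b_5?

6*(-pi - 2)/(5*pi)

b_5 = 2/pi ∫_0^{pi} (-3*s - 3) sin(5*s) ds.
Integrating by parts (boundary term plus one more integral), an antiderivative of (-3*s - 3) sin(5*s) is 3*s*cos(5*s)/5 - 3*sin(5*s)/25 + 3*cos(5*s)/5; evaluating from 0 to pi: ∫_{0}^{pi} (-3*s - 3) sin(5*s) ds = (-3*pi/5 - 3/5) - (3/5) = -3*pi/5 - 6/5.
Hence b_5 = (2/pi)·(-3*pi/5 - 6/5) = 6*(-pi - 2)/(5*pi).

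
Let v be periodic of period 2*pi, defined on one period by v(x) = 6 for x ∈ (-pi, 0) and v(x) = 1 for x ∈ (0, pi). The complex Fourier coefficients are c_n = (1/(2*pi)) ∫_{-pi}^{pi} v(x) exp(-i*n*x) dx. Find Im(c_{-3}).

Since v is real-valued, Im(c_{-3}) = -(1/(2*pi)) ∫_{-pi}^{pi} v(x) sin(-3*x) dx = b_{3}/2.
Split the integral at the breakpoints.
Directly, an antiderivative of (6) sin(-3*x) is 2*cos(3*x); evaluating from -pi to 0: ∫_{-pi}^{0} (6) sin(-3*x) dx = (2) - (-2) = 4.
Directly, an antiderivative of (1) sin(-3*x) is cos(3*x)/3; evaluating from 0 to pi: ∫_{0}^{pi} (1) sin(-3*x) dx = (-1/3) - (1/3) = -2/3.
So ∫_{-pi}^{pi} v(x) sin(-3*x) dx = 10/3.
Hence Im(c_{-3}) = (-1/(2*pi))·(10/3) = -5/(3*pi).

-5/(3*pi)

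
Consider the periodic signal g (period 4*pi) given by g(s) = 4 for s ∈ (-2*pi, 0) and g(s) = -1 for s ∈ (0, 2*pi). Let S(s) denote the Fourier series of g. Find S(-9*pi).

4

s = -9*pi differs from s = -pi by -2 full period(s), and the series is 4*pi-periodic.
g is continuous at s = -pi with value 4, so the series converges to 4 there.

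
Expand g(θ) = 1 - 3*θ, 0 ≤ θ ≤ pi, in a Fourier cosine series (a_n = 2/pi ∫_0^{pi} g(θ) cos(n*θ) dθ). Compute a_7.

a_7 = 2/pi ∫_0^{pi} (1 - 3*θ) cos(7*θ) dθ.
Integrating by parts (boundary term plus one more integral), an antiderivative of (1 - 3*θ) cos(7*θ) is -3*θ*sin(7*θ)/7 + sin(7*θ)/7 - 3*cos(7*θ)/49; evaluating from 0 to pi: ∫_{0}^{pi} (1 - 3*θ) cos(7*θ) dθ = (3/49) - (-3/49) = 6/49.
Hence a_7 = (2/pi)·(6/49) = 12/(49*pi).

12/(49*pi)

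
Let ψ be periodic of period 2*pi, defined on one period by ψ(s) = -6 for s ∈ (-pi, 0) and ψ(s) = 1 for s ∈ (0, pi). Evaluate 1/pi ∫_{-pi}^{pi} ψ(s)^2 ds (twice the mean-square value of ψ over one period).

1/pi ∫_{-pi}^{pi} ψ(s)^2 ds = 1/pi · (37*pi) = 37.

37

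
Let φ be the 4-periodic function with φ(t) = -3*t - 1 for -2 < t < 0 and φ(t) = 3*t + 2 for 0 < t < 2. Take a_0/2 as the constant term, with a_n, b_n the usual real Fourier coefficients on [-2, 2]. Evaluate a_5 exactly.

a_5 = 1/2 ∫_{-2}^{2} φ(t) cos(5*pi*t/2) dt.
Split the integral at the breakpoints.
Integrating by parts (boundary term plus one more integral), an antiderivative of (-3*t - 1) cos(5*pi*t/2) is -6*t*sin(5*pi*t/2)/(5*pi) - 2*sin(5*pi*t/2)/(5*pi) - 12*cos(5*pi*t/2)/(25*pi**2); evaluating from -2 to 0: ∫_{-2}^{0} (-3*t - 1) cos(5*pi*t/2) dt = (-12/(25*pi**2)) - (12/(25*pi**2)) = -24/(25*pi**2).
Integrating by parts (boundary term plus one more integral), an antiderivative of (3*t + 2) cos(5*pi*t/2) is 6*t*sin(5*pi*t/2)/(5*pi) + 4*sin(5*pi*t/2)/(5*pi) + 12*cos(5*pi*t/2)/(25*pi**2); evaluating from 0 to 2: ∫_{0}^{2} (3*t + 2) cos(5*pi*t/2) dt = (-12/(25*pi**2)) - (12/(25*pi**2)) = -24/(25*pi**2).
Summing the pieces and multiplying by (1/2) gives a_5 = -24/(25*pi**2).

-24/(25*pi**2)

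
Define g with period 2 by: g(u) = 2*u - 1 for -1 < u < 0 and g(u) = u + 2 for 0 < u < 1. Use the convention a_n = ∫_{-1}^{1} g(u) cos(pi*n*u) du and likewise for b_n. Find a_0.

1/2

a_0 = ∫_{-1}^{1} g(u) du = 1/2.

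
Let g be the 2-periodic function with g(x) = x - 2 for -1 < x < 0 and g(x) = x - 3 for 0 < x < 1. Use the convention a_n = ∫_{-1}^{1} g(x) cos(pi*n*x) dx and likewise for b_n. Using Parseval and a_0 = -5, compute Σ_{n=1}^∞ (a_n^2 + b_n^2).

1/6

Parseval: a_0^2/2 + Σ_{n≥1} (a_n^2+b_n^2) = ∫_{-1}^{1} g(x)^2 dx = 38/3.
Subtract a_0^2/2 = 25/2: Σ (a_n^2+b_n^2) = 1/6.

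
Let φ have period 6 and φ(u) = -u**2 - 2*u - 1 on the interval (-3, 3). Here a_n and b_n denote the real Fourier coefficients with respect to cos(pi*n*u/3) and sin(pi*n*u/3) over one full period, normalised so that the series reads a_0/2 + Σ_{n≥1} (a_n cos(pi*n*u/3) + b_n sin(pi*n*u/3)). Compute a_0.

-8

a_0 = 1/3 ∫_{-3}^{3} φ(u) du = 1/3 · (-24) = -8.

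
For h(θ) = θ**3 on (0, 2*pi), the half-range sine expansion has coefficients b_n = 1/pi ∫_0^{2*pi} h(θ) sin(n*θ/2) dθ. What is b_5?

-96/125 + 16*pi**2/5

b_5 = 1/pi ∫_0^{2*pi} (θ**3) sin(5*θ/2) dθ.
Integrating by parts three times (tabular method), an antiderivative of (θ**3) sin(5*θ/2) is -2*θ**3*cos(5*θ/2)/5 + 12*θ**2*sin(5*θ/2)/25 + 48*θ*cos(5*θ/2)/125 - 96*sin(5*θ/2)/625; evaluating from 0 to 2*pi: ∫_{0}^{2*pi} (θ**3) sin(5*θ/2) dθ = (16*pi*(-6 + 25*pi**2)/125) - (0) = 16*pi*(-6 + 25*pi**2)/125.
Hence b_5 = (1/pi)·(16*pi*(-6 + 25*pi**2)/125) = -96/125 + 16*pi**2/5.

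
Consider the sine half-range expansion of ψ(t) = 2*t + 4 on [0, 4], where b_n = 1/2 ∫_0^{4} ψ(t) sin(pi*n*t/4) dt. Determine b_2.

b_2 = 1/2 ∫_0^{4} (2*t + 4) sin(pi*t/2) dt.
Integrating by parts (boundary term plus one more integral), an antiderivative of (2*t + 4) sin(pi*t/2) is -4*t*cos(pi*t/2)/pi + 8*sin(pi*t/2)/pi**2 - 8*cos(pi*t/2)/pi; evaluating from 0 to 4: ∫_{0}^{4} (2*t + 4) sin(pi*t/2) dt = (-24/pi) - (-8/pi) = -16/pi.
Hence b_2 = (1/2)·(-16/pi) = -8/pi.

-8/pi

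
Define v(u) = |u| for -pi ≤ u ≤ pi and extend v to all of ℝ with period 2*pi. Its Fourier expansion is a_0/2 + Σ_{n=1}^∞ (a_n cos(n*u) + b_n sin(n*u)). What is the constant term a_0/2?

a_0 = 1/pi ∫_{-pi}^{pi} v(u) du = 1/pi · (pi**2) = pi.
So the constant term a_0/2 = pi/2.

pi/2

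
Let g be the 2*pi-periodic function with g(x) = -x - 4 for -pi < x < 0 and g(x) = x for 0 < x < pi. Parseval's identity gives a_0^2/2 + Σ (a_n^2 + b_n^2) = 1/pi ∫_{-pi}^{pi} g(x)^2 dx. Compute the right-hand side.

-4*pi + 2*pi**2/3 + 16

1/pi ∫_{-pi}^{pi} g(x)^2 dx = 1/pi · (2*pi*(-6*pi + pi**2 + 24)/3) = -4*pi + 2*pi**2/3 + 16.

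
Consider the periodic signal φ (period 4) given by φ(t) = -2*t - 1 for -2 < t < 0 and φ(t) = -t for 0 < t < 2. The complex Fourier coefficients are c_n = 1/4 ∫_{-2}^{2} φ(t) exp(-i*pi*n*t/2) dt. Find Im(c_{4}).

-3/(4*pi)

Since φ is real-valued, Im(c_{4}) = -1/4 ∫_{-2}^{2} φ(t) sin(2*pi*t) dt = -b_{4}/2.
Split the integral at the breakpoints.
Integrating by parts (boundary term plus one more integral), an antiderivative of (-2*t - 1) sin(2*pi*t) is t*cos(2*pi*t)/pi - sin(2*pi*t)/(2*pi**2) + cos(2*pi*t)/(2*pi); evaluating from -2 to 0: ∫_{-2}^{0} (-2*t - 1) sin(2*pi*t) dt = (1/(2*pi)) - (-3/(2*pi)) = 2/pi.
Integrating by parts (boundary term plus one more integral), an antiderivative of (-t) sin(2*pi*t) is t*cos(2*pi*t)/(2*pi) - sin(2*pi*t)/(4*pi**2); evaluating from 0 to 2: ∫_{0}^{2} (-t) sin(2*pi*t) dt = (1/pi) - (0) = 1/pi.
So ∫_{-2}^{2} φ(t) sin(2*pi*t) dt = 3/pi.
Hence Im(c_{4}) = (-1/4)·(3/pi) = -3/(4*pi).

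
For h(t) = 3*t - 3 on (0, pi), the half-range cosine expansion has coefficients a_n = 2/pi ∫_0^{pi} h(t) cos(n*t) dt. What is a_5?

-12/(25*pi)

a_5 = 2/pi ∫_0^{pi} (3*t - 3) cos(5*t) dt.
Integrating by parts (boundary term plus one more integral), an antiderivative of (3*t - 3) cos(5*t) is 3*t*sin(5*t)/5 - 3*sin(5*t)/5 + 3*cos(5*t)/25; evaluating from 0 to pi: ∫_{0}^{pi} (3*t - 3) cos(5*t) dt = (-3/25) - (3/25) = -6/25.
Hence a_5 = (2/pi)·(-6/25) = -12/(25*pi).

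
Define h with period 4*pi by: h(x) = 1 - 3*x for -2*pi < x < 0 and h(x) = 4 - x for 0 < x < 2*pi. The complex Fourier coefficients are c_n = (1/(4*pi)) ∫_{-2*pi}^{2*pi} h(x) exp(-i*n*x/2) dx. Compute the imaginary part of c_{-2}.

Since h is real-valued, Im(c_{-2}) = -(1/(4*pi)) ∫_{-2*pi}^{2*pi} h(x) sin(-x) dx = b_{2}/2.
Split the integral at the breakpoints.
Integrating by parts (boundary term plus one more integral), an antiderivative of (1 - 3*x) sin(-x) is -3*x*cos(x) + 3*sin(x) + cos(x); evaluating from -2*pi to 0: ∫_{-2*pi}^{0} (1 - 3*x) sin(-x) dx = (1) - (1 + 6*pi) = -6*pi.
Integrating by parts (boundary term plus one more integral), an antiderivative of (4 - x) sin(-x) is -x*cos(x) + sin(x) + 4*cos(x); evaluating from 0 to 2*pi: ∫_{0}^{2*pi} (4 - x) sin(-x) dx = (4 - 2*pi) - (4) = -2*pi.
So ∫_{-2*pi}^{2*pi} h(x) sin(-x) dx = -8*pi.
Hence Im(c_{-2}) = (-1/(4*pi))·(-8*pi) = 2.

2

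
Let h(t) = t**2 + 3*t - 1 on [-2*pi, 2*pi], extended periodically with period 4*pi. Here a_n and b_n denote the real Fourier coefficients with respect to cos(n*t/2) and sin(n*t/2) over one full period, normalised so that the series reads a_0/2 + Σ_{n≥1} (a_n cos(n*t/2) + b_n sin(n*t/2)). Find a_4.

1

a_4 = (1/(2*pi)) ∫_{-2*pi}^{2*pi} h(t) cos(2*t) dt.
Integrating by parts twice (tabular method), an antiderivative of (t**2 + 3*t - 1) cos(2*t) is t**2*sin(2*t)/2 + 3*t*sin(2*t)/2 + t*cos(2*t)/2 - 3*sin(2*t)/4 + 3*cos(2*t)/4; evaluating from -2*pi to 2*pi: ∫_{-2*pi}^{2*pi} (t**2 + 3*t - 1) cos(2*t) dt = (3/4 + pi) - (3/4 - pi) = 2*pi.
Hence a_4 = (1/(2*pi))·(2*pi) = 1.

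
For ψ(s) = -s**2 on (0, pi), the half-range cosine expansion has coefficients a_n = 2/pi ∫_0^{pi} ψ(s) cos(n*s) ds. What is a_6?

-1/9

a_6 = 2/pi ∫_0^{pi} (-s**2) cos(6*s) ds.
Integrating by parts twice (tabular method), an antiderivative of (-s**2) cos(6*s) is -s**2*sin(6*s)/6 - s*cos(6*s)/18 + sin(6*s)/108; evaluating from 0 to pi: ∫_{0}^{pi} (-s**2) cos(6*s) ds = (-pi/18) - (0) = -pi/18.
Hence a_6 = (2/pi)·(-pi/18) = -1/9.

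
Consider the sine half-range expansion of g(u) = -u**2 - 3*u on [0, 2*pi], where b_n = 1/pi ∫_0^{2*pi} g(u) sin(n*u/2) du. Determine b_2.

b_2 = 1/pi ∫_0^{2*pi} (-u**2 - 3*u) sin(u) du.
Integrating by parts twice (tabular method), an antiderivative of (-u**2 - 3*u) sin(u) is u**2*cos(u) - 2*u*sin(u) + 3*u*cos(u) - 3*sin(u) - 2*cos(u); evaluating from 0 to 2*pi: ∫_{0}^{2*pi} (-u**2 - 3*u) sin(u) du = (-2 + 6*pi + 4*pi**2) - (-2) = 2*pi*(3 + 2*pi).
Hence b_2 = (1/pi)·(2*pi*(3 + 2*pi)) = 6 + 4*pi.

6 + 4*pi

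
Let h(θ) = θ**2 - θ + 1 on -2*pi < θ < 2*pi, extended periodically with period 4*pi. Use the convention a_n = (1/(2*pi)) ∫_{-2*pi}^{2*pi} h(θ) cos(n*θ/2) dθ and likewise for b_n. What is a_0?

2 + 8*pi**2/3

a_0 = (1/(2*pi)) ∫_{-2*pi}^{2*pi} h(θ) dθ = (1/(2*pi)) · (4*pi + 16*pi**3/3) = 2 + 8*pi**2/3.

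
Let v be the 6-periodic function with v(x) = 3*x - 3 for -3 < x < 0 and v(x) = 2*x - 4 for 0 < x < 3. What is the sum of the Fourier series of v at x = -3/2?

v is continuous at x = -3/2 with value -15/2, so the series converges to -15/2 there.

-15/2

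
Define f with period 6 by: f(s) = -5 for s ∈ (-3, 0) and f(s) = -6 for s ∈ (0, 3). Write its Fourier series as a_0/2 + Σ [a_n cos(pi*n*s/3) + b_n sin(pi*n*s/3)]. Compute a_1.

0

a_1 = 1/3 ∫_{-3}^{3} f(s) cos(pi*s/3) ds.
Split the integral at the breakpoints.
Directly, an antiderivative of (-5) cos(pi*s/3) is -15*sin(pi*s/3)/pi; evaluating from -3 to 0: ∫_{-3}^{0} (-5) cos(pi*s/3) ds = (0) - (0) = 0.
Directly, an antiderivative of (-6) cos(pi*s/3) is -18*sin(pi*s/3)/pi; evaluating from 0 to 3: ∫_{0}^{3} (-6) cos(pi*s/3) ds = (0) - (0) = 0.
Summing the pieces and multiplying by (1/3) gives a_1 = 0.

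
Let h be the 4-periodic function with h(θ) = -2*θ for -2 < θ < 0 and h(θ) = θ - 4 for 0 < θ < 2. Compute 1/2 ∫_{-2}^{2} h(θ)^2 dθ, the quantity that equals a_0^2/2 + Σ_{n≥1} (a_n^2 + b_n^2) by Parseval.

1/2 ∫_{-2}^{2} h(θ)^2 dθ = 1/2 · (88/3) = 44/3.

44/3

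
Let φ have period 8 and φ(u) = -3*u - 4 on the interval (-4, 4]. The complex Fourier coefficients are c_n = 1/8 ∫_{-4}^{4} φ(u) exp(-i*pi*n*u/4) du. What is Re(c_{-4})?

0

Since φ is real-valued, Re(c_{-4}) = 1/8 ∫_{-4}^{4} φ(u) cos(-pi*u) du = a_{4}/2.
Integrating by parts (boundary term plus one more integral), an antiderivative of (-3*u - 4) cos(-pi*u) is -3*u*sin(pi*u)/pi - 4*sin(pi*u)/pi - 3*cos(pi*u)/pi**2; evaluating from -4 to 4: ∫_{-4}^{4} (-3*u - 4) cos(-pi*u) du = (-3/pi**2) - (-3/pi**2) = 0.
Hence Re(c_{-4}) = (1/8)·(0) = 0.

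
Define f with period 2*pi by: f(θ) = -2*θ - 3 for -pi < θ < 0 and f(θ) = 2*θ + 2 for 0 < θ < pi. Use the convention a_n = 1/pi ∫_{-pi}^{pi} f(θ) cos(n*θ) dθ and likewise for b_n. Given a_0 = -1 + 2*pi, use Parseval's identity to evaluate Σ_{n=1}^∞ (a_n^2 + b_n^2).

2*pi**2/3 + 25/2

Parseval: a_0^2/2 + Σ_{n≥1} (a_n^2+b_n^2) = 1/pi ∫_{-pi}^{pi} f(θ)^2 dθ = -2*pi + 13 + 8*pi**2/3.
Subtract a_0^2/2 = (1 - 2*pi)**2/2: Σ (a_n^2+b_n^2) = 2*pi**2/3 + 25/2.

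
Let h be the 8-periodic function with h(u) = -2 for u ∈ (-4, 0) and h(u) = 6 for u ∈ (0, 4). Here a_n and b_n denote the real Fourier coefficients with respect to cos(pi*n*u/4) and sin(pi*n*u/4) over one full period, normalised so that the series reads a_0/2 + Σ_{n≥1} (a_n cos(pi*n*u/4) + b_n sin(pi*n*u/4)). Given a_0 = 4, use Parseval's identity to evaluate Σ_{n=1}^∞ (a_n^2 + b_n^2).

Parseval: a_0^2/2 + Σ_{n≥1} (a_n^2+b_n^2) = 1/4 ∫_{-4}^{4} h(u)^2 du = 40.
Subtract a_0^2/2 = 8: Σ (a_n^2+b_n^2) = 32.

32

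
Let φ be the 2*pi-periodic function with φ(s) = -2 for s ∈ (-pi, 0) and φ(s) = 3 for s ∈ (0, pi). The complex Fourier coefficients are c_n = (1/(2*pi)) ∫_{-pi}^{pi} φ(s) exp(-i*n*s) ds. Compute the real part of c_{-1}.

Since φ is real-valued, Re(c_{-1}) = (1/(2*pi)) ∫_{-pi}^{pi} φ(s) cos(-s) ds = a_{1}/2.
Split the integral at the breakpoints.
Directly, an antiderivative of (-2) cos(-s) is -2*sin(s); evaluating from -pi to 0: ∫_{-pi}^{0} (-2) cos(-s) ds = (0) - (0) = 0.
Directly, an antiderivative of (3) cos(-s) is 3*sin(s); evaluating from 0 to pi: ∫_{0}^{pi} (3) cos(-s) ds = (0) - (0) = 0.
So ∫_{-pi}^{pi} φ(s) cos(-s) ds = 0.
Hence Re(c_{-1}) = (1/(2*pi))·(0) = 0.

0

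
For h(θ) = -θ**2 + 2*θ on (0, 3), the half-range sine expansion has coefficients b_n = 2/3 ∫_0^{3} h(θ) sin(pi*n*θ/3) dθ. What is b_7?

6*(12 - 49*pi**2)/(343*pi**3)

b_7 = 2/3 ∫_0^{3} (-θ**2 + 2*θ) sin(7*pi*θ/3) dθ.
Integrating by parts twice (tabular method), an antiderivative of (-θ**2 + 2*θ) sin(7*pi*θ/3) is 3*θ**2*cos(7*pi*θ/3)/(7*pi) - 18*θ*sin(7*pi*θ/3)/(49*pi**2) - 6*θ*cos(7*pi*θ/3)/(7*pi) + 18*sin(7*pi*θ/3)/(49*pi**2) - 54*cos(7*pi*θ/3)/(343*pi**3); evaluating from 0 to 3: ∫_{0}^{3} (-θ**2 + 2*θ) sin(7*pi*θ/3) dθ = (9*(6 - 49*pi**2)/(343*pi**3)) - (-54/(343*pi**3)) = 9*(12 - 49*pi**2)/(343*pi**3).
Hence b_7 = (2/3)·(9*(12 - 49*pi**2)/(343*pi**3)) = 6*(12 - 49*pi**2)/(343*pi**3).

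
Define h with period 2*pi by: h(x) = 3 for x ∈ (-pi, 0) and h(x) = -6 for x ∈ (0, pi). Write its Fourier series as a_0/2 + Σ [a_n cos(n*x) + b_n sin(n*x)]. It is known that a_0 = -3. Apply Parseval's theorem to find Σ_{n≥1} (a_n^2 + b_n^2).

81/2

Parseval: a_0^2/2 + Σ_{n≥1} (a_n^2+b_n^2) = 1/pi ∫_{-pi}^{pi} h(x)^2 dx = 45.
Subtract a_0^2/2 = 9/2: Σ (a_n^2+b_n^2) = 81/2.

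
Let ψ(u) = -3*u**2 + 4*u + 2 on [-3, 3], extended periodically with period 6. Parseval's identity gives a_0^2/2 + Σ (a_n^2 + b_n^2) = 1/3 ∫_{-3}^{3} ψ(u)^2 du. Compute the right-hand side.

1/3 ∫_{-3}^{3} ψ(u)^2 du = 1/3 · (4854/5) = 1618/5.

1618/5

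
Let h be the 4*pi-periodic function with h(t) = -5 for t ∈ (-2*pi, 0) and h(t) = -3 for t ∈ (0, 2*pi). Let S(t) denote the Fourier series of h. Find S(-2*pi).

-4

At t = -2*pi the one-sided limits are h(-2*pi^-) = -3 and h(-2*pi^+) = -5.
By Dirichlet's theorem the series converges to their average, [(-3) + (-5)]/2 = -4.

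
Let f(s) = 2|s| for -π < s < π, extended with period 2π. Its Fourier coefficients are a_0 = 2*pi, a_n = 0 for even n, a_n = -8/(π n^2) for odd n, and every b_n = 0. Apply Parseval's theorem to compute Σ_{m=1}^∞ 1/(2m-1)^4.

Parseval: a_0^2/2 + Σ a_n^2 = (1/π) ∫_{-π}^{π} f(s)^2 ds = 8*pi**2/3.
Subtract a_0^2/2 = 2*pi**2: Σ a_n^2 = 2*pi**2/3.
Only odd n contribute, with a_n^2 = 64/(π^2 n^4), so Σ_{m≥1} 1/(2m-1)^4 = π^2·(2*pi**2/3)/64 = pi**4/96.

pi**4/96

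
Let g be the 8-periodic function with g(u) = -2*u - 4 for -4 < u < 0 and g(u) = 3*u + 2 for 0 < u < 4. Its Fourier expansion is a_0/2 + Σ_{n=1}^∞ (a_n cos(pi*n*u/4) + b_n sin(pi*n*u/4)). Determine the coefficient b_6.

b_6 = 1/4 ∫_{-4}^{4} g(u) sin(3*pi*u/2) du.
Split the integral at the breakpoints.
Integrating by parts (boundary term plus one more integral), an antiderivative of (-2*u - 4) sin(3*pi*u/2) is 4*u*cos(3*pi*u/2)/(3*pi) - 8*sin(3*pi*u/2)/(9*pi**2) + 8*cos(3*pi*u/2)/(3*pi); evaluating from -4 to 0: ∫_{-4}^{0} (-2*u - 4) sin(3*pi*u/2) du = (8/(3*pi)) - (-8/(3*pi)) = 16/(3*pi).
Integrating by parts (boundary term plus one more integral), an antiderivative of (3*u + 2) sin(3*pi*u/2) is -2*u*cos(3*pi*u/2)/pi + 4*sin(3*pi*u/2)/(3*pi**2) - 4*cos(3*pi*u/2)/(3*pi); evaluating from 0 to 4: ∫_{0}^{4} (3*u + 2) sin(3*pi*u/2) du = (-28/(3*pi)) - (-4/(3*pi)) = -8/pi.
Summing the pieces and multiplying by (1/4) gives b_6 = -2/(3*pi).

-2/(3*pi)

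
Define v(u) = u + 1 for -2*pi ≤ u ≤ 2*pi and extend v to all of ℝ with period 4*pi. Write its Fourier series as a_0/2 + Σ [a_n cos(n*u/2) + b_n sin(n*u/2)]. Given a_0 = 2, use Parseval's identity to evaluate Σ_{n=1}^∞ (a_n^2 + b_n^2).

8*pi**2/3

Parseval: a_0^2/2 + Σ_{n≥1} (a_n^2+b_n^2) = (1/(2*pi)) ∫_{-2*pi}^{2*pi} v(u)^2 du = 2 + 8*pi**2/3.
Subtract a_0^2/2 = 2: Σ (a_n^2+b_n^2) = 8*pi**2/3.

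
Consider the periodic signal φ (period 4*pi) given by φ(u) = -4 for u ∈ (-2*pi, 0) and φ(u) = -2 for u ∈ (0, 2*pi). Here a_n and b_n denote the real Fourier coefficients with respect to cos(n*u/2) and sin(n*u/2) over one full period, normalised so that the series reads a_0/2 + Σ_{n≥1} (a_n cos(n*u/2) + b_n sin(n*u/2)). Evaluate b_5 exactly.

4/(5*pi)

b_5 = (1/(2*pi)) ∫_{-2*pi}^{2*pi} φ(u) sin(5*u/2) du.
Split the integral at the breakpoints.
Directly, an antiderivative of (-4) sin(5*u/2) is 8*cos(5*u/2)/5; evaluating from -2*pi to 0: ∫_{-2*pi}^{0} (-4) sin(5*u/2) du = (8/5) - (-8/5) = 16/5.
Directly, an antiderivative of (-2) sin(5*u/2) is 4*cos(5*u/2)/5; evaluating from 0 to 2*pi: ∫_{0}^{2*pi} (-2) sin(5*u/2) du = (-4/5) - (4/5) = -8/5.
Summing the pieces and multiplying by (1/(2*pi)) gives b_5 = 4/(5*pi).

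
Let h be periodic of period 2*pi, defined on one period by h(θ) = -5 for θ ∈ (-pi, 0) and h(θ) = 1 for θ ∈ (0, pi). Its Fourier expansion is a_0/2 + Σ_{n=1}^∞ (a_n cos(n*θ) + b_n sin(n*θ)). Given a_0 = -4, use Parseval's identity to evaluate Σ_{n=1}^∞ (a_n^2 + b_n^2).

18

Parseval: a_0^2/2 + Σ_{n≥1} (a_n^2+b_n^2) = 1/pi ∫_{-pi}^{pi} h(θ)^2 dθ = 26.
Subtract a_0^2/2 = 8: Σ (a_n^2+b_n^2) = 18.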